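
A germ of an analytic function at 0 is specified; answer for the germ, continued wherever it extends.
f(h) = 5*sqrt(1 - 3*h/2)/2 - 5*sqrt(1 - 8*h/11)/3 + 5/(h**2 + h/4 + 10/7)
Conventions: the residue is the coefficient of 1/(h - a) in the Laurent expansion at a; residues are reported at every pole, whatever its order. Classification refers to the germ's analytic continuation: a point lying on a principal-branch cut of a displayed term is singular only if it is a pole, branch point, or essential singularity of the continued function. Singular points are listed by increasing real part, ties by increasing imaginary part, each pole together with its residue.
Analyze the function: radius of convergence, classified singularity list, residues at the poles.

Denominator factor (h**2 + h/4 + 10/7): discriminant -633/112, complex-conjugate roots (-1/8) + ((1/56)*sqrt(4431))*i and (-1/8) - ((1/56)*sqrt(4431))*i; poles of order 1, moduli (1/7)*sqrt(70) and (1/7)*sqrt(70).
Branch term (5/2)*sqrt(1 - h/(2/3)): its argument vanishes at h = 2/3, a square-root branch point, modulus 2/3.
Branch term (-5/3)*sqrt(1 - h/(11/8)): its argument vanishes at h = 11/8, a square-root branch point, modulus 11/8.
The radius of convergence is the smallest modulus among the singular points: 2/3.
The branch terms are analytic at (-1/8) - ((1/56)*sqrt(4431))*i and contribute nothing to the residue; only the rational part matters.
The factor h**2 + h/4 + 10/7 splits as (h - a)(h - a') with a = (-1/8) - ((1/56)*sqrt(4431))*i, a' = (-1/8) + ((1/56)*sqrt(4431))*i. At the order-1 pole a set g(h) = (h - a)*(rational part) = [5] / (h - a').
Simple pole: residue = g(a) at a = (-1/8) - ((1/56)*sqrt(4431))*i, which is ((20/633)*sqrt(4431))*i.
The branch terms are analytic at (-1/8) + ((1/56)*sqrt(4431))*i and contribute nothing to the residue; only the rational part matters.
The factor h**2 + h/4 + 10/7 splits as (h - a)(h - a') with a = (-1/8) + ((1/56)*sqrt(4431))*i, a' = (-1/8) - ((1/56)*sqrt(4431))*i. At the order-1 pole a set g(h) = (h - a)*(rational part) = [5] / (h - a').
Simple pole: residue = g(a) at a = (-1/8) + ((1/56)*sqrt(4431))*i, which is -((20/633)*sqrt(4431))*i.
List the singular points by increasing real part (a conjugate pair: the negative imaginary part first).

Radius of convergence at 0: 2/3.
At (-1/8) - ((1/56)*sqrt(4431))*i: a pole of order 1; residue ((20/633)*sqrt(4431))*i.
At (-1/8) + ((1/56)*sqrt(4431))*i: a pole of order 1; residue -((20/633)*sqrt(4431))*i.
At 2/3: an algebraic (square-root) branch point.
At 11/8: an algebraic (square-root) branch point.


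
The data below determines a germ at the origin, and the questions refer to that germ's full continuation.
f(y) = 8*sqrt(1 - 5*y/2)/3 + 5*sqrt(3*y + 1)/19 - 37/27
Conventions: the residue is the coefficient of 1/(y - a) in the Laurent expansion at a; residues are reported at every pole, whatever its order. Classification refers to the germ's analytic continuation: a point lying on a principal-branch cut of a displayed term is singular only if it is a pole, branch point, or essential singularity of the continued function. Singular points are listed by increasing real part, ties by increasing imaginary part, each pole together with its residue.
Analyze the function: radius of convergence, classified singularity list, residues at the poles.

Radius of convergence at 0: 1/3.
At -1/3: an algebraic (square-root) branch point.
At 2/5: an algebraic (square-root) branch point.

Branch term (8/3)*sqrt(1 - y/(2/5)): its argument vanishes at y = 2/5, a square-root branch point, modulus 2/5.
Branch term (5/19)*sqrt(1 - y/(-1/3)): its argument vanishes at y = -1/3, a square-root branch point, modulus 1/3.
The radius of convergence is the smallest modulus among the singular points: 1/3.
List the singular points by increasing real part (a conjugate pair: the negative imaginary part first).


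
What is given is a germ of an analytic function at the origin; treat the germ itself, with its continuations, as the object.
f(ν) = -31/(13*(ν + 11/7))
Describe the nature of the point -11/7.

The point is a pole of order 1.

The denominator factor ν + 11/7 vanishes at -11/7 and appears to the power 1; the numerator there equals -31/13, nonzero, and no other factor vanishes.
Hence a pole whose order is the multiplicity, 1.


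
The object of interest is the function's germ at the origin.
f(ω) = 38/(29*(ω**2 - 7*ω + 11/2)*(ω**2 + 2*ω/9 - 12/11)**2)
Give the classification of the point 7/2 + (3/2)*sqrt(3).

The point is a pole of order 1.

The denominator factor ω**2 - 7*ω + 11/2 vanishes at 7/2 + (3/2)*sqrt(3) and appears to the power 1; the numerator there equals 38/29, nonzero, and no other factor vanishes.
Hence a pole whose order is the multiplicity, 1.


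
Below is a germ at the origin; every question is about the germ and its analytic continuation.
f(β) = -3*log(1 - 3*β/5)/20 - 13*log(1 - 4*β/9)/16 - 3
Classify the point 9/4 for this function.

The term (-13/16)*log(1 - β/(9/4)) has argument 1 - 9/4/(9/4) = 0 at 9/4: a logarithmic (infinitely-sheeted) branch point; the remaining terms are analytic or single-valued there.

The point is a logarithmic branch point.


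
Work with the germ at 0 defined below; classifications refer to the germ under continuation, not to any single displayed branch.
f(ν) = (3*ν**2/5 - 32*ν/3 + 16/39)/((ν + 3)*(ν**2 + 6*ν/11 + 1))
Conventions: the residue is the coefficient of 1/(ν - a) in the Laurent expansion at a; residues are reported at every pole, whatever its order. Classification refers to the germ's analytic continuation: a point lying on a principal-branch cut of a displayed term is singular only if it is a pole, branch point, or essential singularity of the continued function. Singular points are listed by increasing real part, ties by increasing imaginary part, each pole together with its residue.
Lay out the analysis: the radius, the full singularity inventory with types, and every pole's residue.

Radius of convergence at 0: 1.
At -3: a pole of order 1; residue 81103/17940.
At (-3/11) - ((4/11)*sqrt(7))*i: a pole of order 1; residue (-70339/35880) - ((4241/71760)*sqrt(7))*i.
At (-3/11) + ((4/11)*sqrt(7))*i: a pole of order 1; residue (-70339/35880) + ((4241/71760)*sqrt(7))*i.


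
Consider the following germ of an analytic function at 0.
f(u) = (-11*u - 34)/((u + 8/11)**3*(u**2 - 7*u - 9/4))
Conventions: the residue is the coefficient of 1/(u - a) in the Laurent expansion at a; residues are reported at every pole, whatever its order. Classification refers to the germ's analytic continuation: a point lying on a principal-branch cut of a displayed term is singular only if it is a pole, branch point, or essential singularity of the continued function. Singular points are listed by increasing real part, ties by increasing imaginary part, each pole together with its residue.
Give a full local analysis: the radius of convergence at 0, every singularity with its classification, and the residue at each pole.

Radius of convergence at 0: -7/2 + (1/2)*sqrt(58).
At -8/11: a pole of order 3; residue -236311127888/4338722591.
At 7/2 - (1/2)*sqrt(58): a pole of order 1; residue 118155563944/4338722591 + (15531079630/4338722591)*sqrt(58).
At 7/2 + (1/2)*sqrt(58): a pole of order 1; residue 118155563944/4338722591 - (15531079630/4338722591)*sqrt(58).

Denominator factor (u + 8/11)^3: pole of order 3 at -8/11, modulus 8/11.
Denominator factor (u**2 - 7*u - 9/4): discriminant 58, real irrational roots 7/2 + (1/2)*sqrt(58) and 7/2 - (1/2)*sqrt(58); poles of order 1, moduli 7/2 + (1/2)*sqrt(58) and -7/2 + (1/2)*sqrt(58).
The radius of convergence is the smallest modulus among the singular points: -7/2 + (1/2)*sqrt(58).
At the order-3 pole -8/11 set g(u) = (u - (-8/11))^3*f(u) = (-11*u - 34)/(u**2 - 7*u - 9/4).
Order-3 pole: residue = g''(a)/2; g''(-8/11) = -472622255776/4338722591, so the residue is -236311127888/4338722591.
The factor u**2 - 7*u - 9/4 splits as (u - a)(u - a') with a = 7/2 - (1/2)*sqrt(58), a' = 7/2 + (1/2)*sqrt(58). At the order-1 pole a set g(u) = (u - a)*f(u) = [(-11*u - 34)/(u + 8/11)**3] / (u - a').
Simple pole: residue = g(a) at a = 7/2 - (1/2)*sqrt(58), which is 118155563944/4338722591 + (15531079630/4338722591)*sqrt(58).
The factor u**2 - 7*u - 9/4 splits as (u - a)(u - a') with a = 7/2 + (1/2)*sqrt(58), a' = 7/2 - (1/2)*sqrt(58). At the order-1 pole a set g(u) = (u - a)*f(u) = [(-11*u - 34)/(u + 8/11)**3] / (u - a').
Simple pole: residue = g(a) at a = 7/2 + (1/2)*sqrt(58), which is 118155563944/4338722591 - (15531079630/4338722591)*sqrt(58).
List the singular points by increasing real part (a conjugate pair: the negative imaginary part first).


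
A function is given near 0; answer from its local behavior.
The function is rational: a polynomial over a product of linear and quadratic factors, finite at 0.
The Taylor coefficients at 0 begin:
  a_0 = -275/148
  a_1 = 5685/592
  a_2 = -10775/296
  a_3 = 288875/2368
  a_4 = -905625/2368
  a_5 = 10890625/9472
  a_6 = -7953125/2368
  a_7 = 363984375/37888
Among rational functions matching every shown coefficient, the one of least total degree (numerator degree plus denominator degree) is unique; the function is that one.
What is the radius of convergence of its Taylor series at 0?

The radius of convergence is 2/5.

No rational of total degree below 3 reproduces all 8 coefficients; solving the [1/2] Pade equations on them gives f(δ) = (δ/20 - 11/37)/(δ + 2/5)**2, whose expansion matches every shown term.
Denominator factor (δ + 2/5)^2: pole of order 2 at -2/5, modulus 2/5.
The radius of convergence is the smallest modulus among the singular points: 2/5.


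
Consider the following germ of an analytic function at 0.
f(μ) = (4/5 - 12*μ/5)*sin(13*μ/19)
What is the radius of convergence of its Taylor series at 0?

The radius of convergence is infinite.

The factor sin(13*μ/19) is entire and contributes no finite singular point.
The polynomial part has no poles.
No finite singular points: the Taylor series at 0 converges everywhere.


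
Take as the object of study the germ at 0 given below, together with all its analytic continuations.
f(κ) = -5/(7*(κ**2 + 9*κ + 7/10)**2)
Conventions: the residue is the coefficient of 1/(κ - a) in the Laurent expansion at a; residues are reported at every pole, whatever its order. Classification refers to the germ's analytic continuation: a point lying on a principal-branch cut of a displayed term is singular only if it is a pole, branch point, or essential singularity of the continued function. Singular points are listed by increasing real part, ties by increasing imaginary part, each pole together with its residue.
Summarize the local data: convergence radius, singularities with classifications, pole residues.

Radius of convergence at 0: 9/2 - (1/10)*sqrt(1955).
At -9/2 - (1/10)*sqrt(1955): a pole of order 2; residue -(50/1070167)*sqrt(1955).
At -9/2 + (1/10)*sqrt(1955): a pole of order 2; residue (50/1070167)*sqrt(1955).

Denominator factor (κ**2 + 9*κ + 7/10)^2: discriminant 391/5, real irrational roots -9/2 + (1/10)*sqrt(1955) and -9/2 - (1/10)*sqrt(1955); poles of order 2, moduli 9/2 - (1/10)*sqrt(1955) and 9/2 + (1/10)*sqrt(1955).
The radius of convergence is the smallest modulus among the singular points: 9/2 - (1/10)*sqrt(1955).
The factor κ**2 + 9*κ + 7/10 splits as (κ - a)(κ - a') with a = -9/2 - (1/10)*sqrt(1955), a' = -9/2 + (1/10)*sqrt(1955). At the order-2 pole a set g(κ) = (κ - a)^2*f(κ) = [-5/7] / (κ - a')^2.
Order-2 pole: residue = g'(a); g'(-9/2 - (1/10)*sqrt(1955)) = -(50/1070167)*sqrt(1955), so the residue is -(50/1070167)*sqrt(1955).
The factor κ**2 + 9*κ + 7/10 splits as (κ - a)(κ - a') with a = -9/2 + (1/10)*sqrt(1955), a' = -9/2 - (1/10)*sqrt(1955). At the order-2 pole a set g(κ) = (κ - a)^2*f(κ) = [-5/7] / (κ - a')^2.
Order-2 pole: residue = g'(a); g'(-9/2 + (1/10)*sqrt(1955)) = (50/1070167)*sqrt(1955), so the residue is (50/1070167)*sqrt(1955).
List the singular points by increasing real part (a conjugate pair: the negative imaginary part first).


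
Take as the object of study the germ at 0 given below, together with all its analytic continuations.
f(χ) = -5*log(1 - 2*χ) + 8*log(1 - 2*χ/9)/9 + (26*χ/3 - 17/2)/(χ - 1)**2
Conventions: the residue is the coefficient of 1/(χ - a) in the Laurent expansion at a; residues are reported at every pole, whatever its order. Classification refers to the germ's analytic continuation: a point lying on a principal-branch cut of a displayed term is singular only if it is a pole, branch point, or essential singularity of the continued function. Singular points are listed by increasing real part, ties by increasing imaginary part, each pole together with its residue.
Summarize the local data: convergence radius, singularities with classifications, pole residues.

Denominator factor (χ - 1)^2: pole of order 2 at 1, modulus 1.
Branch term (-5)*log(1 - χ/(1/2)): its argument vanishes at χ = 1/2, a logarithmic branch point, modulus 1/2.
Branch term (8/9)*log(1 - χ/(9/2)): its argument vanishes at χ = 9/2, a logarithmic branch point, modulus 9/2.
The radius of convergence is the smallest modulus among the singular points: 1/2.
The branch terms are analytic at 1 and contribute nothing to the residue; only the rational part matters.
At the order-2 pole 1 set g(χ) = (χ - (1))^2*(rational part) = 26*χ/3 - 17/2.
Order-2 pole: residue = g'(a); g'(1) = 26/3, so the residue is 26/3.
List the singular points by increasing real part (a conjugate pair: the negative imaginary part first).

Radius of convergence at 0: 1/2.
At 1/2: a logarithmic branch point.
At 1: a pole of order 2; residue 26/3.
At 9/2: a logarithmic branch point.


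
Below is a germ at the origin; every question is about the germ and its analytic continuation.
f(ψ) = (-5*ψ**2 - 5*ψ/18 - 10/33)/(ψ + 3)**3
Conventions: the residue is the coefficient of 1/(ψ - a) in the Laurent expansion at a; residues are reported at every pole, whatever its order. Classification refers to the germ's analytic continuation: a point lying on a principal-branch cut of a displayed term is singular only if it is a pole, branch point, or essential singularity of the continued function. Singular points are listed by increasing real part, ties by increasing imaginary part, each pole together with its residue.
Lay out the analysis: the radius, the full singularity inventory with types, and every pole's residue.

Radius of convergence at 0: 3.
At -3: a pole of order 3; residue -5.

Denominator factor (ψ + 3)^3: pole of order 3 at -3, modulus 3.
The radius of convergence is the smallest modulus among the singular points: 3.
At the order-3 pole -3 set g(ψ) = (ψ - (-3))^3*f(ψ) = -5*ψ**2 - 5*ψ/18 - 10/33.
Order-3 pole: residue = g''(a)/2; g''(-3) = -10, so the residue is -5.


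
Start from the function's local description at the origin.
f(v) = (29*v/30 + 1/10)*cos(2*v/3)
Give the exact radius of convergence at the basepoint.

The factor cos(2*v/3) is entire and contributes no finite singular point.
The polynomial part has no poles.
No finite singular points: the Taylor series at 0 converges everywhere.

The radius of convergence is infinite.


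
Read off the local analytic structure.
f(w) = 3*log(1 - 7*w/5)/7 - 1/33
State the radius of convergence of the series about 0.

The radius of convergence is 5/7.

Branch term (3/7)*log(1 - w/(5/7)): its argument vanishes at w = 5/7, a logarithmic branch point, modulus 5/7.
The radius of convergence is the smallest modulus among the singular points: 5/7.


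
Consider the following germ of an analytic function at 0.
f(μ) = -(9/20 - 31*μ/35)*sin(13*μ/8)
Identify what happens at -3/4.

The point is a regular point.

There is no denominator, hence no pole anywhere.
The factor -sin(13*μ/8) is entire.
So the germ continues analytically to -3/4.


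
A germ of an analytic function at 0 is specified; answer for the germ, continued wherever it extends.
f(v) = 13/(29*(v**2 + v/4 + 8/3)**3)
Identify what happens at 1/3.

The point is a regular point.

Denominator factors: v**2 + v/4 + 8/3 = 103/36 at v = 1/3 — none vanishes.
So the germ continues analytically to 1/3.


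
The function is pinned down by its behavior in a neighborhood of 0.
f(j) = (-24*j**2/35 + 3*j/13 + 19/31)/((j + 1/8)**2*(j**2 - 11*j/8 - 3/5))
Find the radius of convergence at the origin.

Denominator factor (j + 1/8)^2: pole of order 2 at -1/8, modulus 1/8.
Denominator factor (j**2 - 11*j/8 - 3/5): discriminant 1373/320, real irrational roots 11/16 + (1/80)*sqrt(6865) and 11/16 - (1/80)*sqrt(6865); poles of order 1, moduli 11/16 + (1/80)*sqrt(6865) and -11/16 + (1/80)*sqrt(6865).
The radius of convergence is the smallest modulus among the singular points: 1/8.

The radius of convergence is 1/8.


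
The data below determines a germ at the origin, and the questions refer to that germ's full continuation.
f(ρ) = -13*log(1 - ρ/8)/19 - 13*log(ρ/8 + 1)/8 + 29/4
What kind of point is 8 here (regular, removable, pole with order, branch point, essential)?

The term (-13/19)*log(1 - ρ/(8)) has argument 1 - 8/(8) = 0 at 8: a logarithmic (infinitely-sheeted) branch point; the remaining terms are analytic or single-valued there.

The point is a logarithmic branch point.


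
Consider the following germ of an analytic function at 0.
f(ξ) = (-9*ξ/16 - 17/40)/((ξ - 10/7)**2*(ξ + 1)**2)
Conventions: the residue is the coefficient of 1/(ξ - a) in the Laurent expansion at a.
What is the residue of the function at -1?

At the order-2 pole -1 set g(ξ) = (ξ - (-1))^2*f(ξ) = (-9*ξ/16 - 17/40)/(ξ - 10/7)**2.
Order-2 pole: residue = g'(a); g'(-1) = -29939/393040, so the residue is -29939/393040.

The residue is -29939/393040.


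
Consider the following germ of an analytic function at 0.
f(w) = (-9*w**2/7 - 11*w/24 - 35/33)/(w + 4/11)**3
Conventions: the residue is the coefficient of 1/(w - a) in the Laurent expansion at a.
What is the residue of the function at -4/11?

At the order-3 pole -4/11 set g(w) = (w - (-4/11))^3*f(w) = -9*w**2/7 - 11*w/24 - 35/33.
Order-3 pole: residue = g''(a)/2; g''(-4/11) = -18/7, so the residue is -9/7.

The residue is -9/7.


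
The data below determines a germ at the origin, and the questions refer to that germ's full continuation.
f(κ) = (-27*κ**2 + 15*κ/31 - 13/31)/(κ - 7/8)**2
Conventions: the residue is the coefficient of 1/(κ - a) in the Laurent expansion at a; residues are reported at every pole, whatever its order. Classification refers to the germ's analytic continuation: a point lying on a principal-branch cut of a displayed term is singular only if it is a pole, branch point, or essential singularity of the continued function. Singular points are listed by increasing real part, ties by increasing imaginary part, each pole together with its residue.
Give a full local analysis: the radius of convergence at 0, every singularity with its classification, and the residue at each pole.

Denominator factor (κ - 7/8)^2: pole of order 2 at 7/8, modulus 7/8.
The radius of convergence is the smallest modulus among the singular points: 7/8.
At the order-2 pole 7/8 set g(κ) = (κ - (7/8))^2*f(κ) = -27*κ**2 + 15*κ/31 - 13/31.
Order-2 pole: residue = g'(a); g'(7/8) = -5799/124, so the residue is -5799/124.

Radius of convergence at 0: 7/8.
At 7/8: a pole of order 2; residue -5799/124.


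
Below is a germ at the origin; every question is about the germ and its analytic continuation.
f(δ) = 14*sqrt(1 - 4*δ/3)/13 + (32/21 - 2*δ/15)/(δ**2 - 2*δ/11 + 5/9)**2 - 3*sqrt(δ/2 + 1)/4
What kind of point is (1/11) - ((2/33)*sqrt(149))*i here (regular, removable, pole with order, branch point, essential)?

The point is a pole of order 2.

The denominator factor δ**2 - 2*δ/11 + 5/9 vanishes at (1/11) - ((2/33)*sqrt(149))*i and appears to the power 2; the numerator there equals (582/385) + ((4/495)*sqrt(149))*i, nonzero, and no other factor vanishes.
The branch terms are analytic at this point.
Hence a pole whose order is the multiplicity, 2.


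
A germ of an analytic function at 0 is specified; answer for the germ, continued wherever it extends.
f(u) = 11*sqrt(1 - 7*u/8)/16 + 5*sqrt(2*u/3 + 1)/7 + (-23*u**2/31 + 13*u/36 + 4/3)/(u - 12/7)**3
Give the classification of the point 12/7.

The denominator factor u - 12/7 vanishes at 12/7 and appears to the power 3; the numerator there equals -1039/4557, nonzero, and no other factor vanishes.
The branch terms are analytic at this point.
Hence a pole whose order is the multiplicity, 3.

The point is a pole of order 3.


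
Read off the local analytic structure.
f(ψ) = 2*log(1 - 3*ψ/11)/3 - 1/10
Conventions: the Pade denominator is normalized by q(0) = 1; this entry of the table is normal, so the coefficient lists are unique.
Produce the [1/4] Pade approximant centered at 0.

Taylor coefficients needed (expand at 0): a_0 = -1/10, a_1 = -2/11, a_2 = -3/121, a_3 = -6/1331, a_4 = -27/29282, a_5 = -162/805255.
Write the denominator as Q(ψ) = 1 + q1*ψ + q2*ψ^2 + q3*ψ^3 + q4*ψ^4. Requiring Q*f - P = O(ψ^6) with deg P <= 1 kills the coefficients of ψ^2..ψ^5 in Q*f:
  ψ^2: a_2 + q1*a_1 + q2*a_0 = 0, i.e. -3/121 + (-2/11)*q1 + (-1/10)*q2 = 0.
  ψ^3: a_3 + q1*a_2 + q2*a_1 + q3*a_0 = 0, i.e. -6/1331 + (-3/121)*q1 + (-2/11)*q2 + (-1/10)*q3 = 0.
  ψ^4: a_4 + q1*a_3 + q2*a_2 + q3*a_1 + q4*a_0 = 0, i.e. -27/29282 + (-6/1331)*q1 + (-3/121)*q2 + (-2/11)*q3 + (-1/10)*q4 = 0.
  ψ^5: a_5 + q1*a_4 + q2*a_3 + q3*a_2 + q4*a_1 = 0, i.e. -162/805255 + (-27/29282)*q1 + (-6/1331)*q2 + (-3/121)*q3 + (-2/11)*q4 = 0.
Solving this linear system: q1 = -185976/1398815, q2 = -19086/3077393, q3 = -28404/33851323, q4 = -5553/33851323.
The numerator is Q*f truncated at degree 1: P0 = a_0 = -1/10; P1 = a_1 + q1*a_0 = -1178662/6994075.

The Pade approximant has numerator coefficients [-1/10, -1178662/6994075]; denominator coefficients [1, -185976/1398815, -19086/3077393, -28404/33851323, -5553/33851323].


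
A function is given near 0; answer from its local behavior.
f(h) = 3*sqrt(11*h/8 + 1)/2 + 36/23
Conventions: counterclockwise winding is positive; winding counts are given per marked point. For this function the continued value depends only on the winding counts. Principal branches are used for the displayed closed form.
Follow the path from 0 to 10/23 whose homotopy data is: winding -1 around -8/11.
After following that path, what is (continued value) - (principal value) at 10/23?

The rational part is single-valued and drops out of the difference; each branch term changes only by its own monodromy.
(3/2)*sqrt(1 - h/(-8/11)): winding -1 is odd, the square root flips sign, contributing -2*(3/2)*sqrt(1 - (10/23)/(-8/11)) = -2*(3/2)*sqrt(147/92) = -(21/46)*sqrt(69).
Summing the contributions at h = 10/23 gives -(21/46)*sqrt(69).

Continued minus principal equals -(21/46)*sqrt(69).


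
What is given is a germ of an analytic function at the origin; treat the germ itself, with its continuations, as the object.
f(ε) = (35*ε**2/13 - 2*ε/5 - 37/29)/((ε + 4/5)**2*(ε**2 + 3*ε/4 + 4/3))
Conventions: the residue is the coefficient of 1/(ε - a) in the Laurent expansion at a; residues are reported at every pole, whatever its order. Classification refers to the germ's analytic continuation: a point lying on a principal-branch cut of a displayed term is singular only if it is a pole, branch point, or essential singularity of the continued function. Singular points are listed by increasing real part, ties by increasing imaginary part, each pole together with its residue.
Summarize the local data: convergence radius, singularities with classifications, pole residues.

Denominator factor (ε**2 + 3*ε/4 + 4/3): discriminant -229/48, complex-conjugate roots (-3/8) + ((1/24)*sqrt(687))*i and (-3/8) - ((1/24)*sqrt(687))*i; poles of order 1, moduli (2/3)*sqrt(3) and (2/3)*sqrt(3).
Denominator factor (ε + 4/5)^2: pole of order 2 at -4/5, modulus 4/5.
The radius of convergence is the smallest modulus among the singular points: 4/5.
At the order-2 pole -4/5 set g(ε) = (ε - (-4/5))^2*f(ε) = (35*ε**2/13 - 2*ε/5 - 37/29)/(ε**2 + 3*ε/4 + 4/3).
Order-2 pole: residue = g'(a); g'(-4/5) = -49309605/15998372, so the residue is -49309605/15998372.
The factor ε**2 + 3*ε/4 + 4/3 splits as (ε - a)(ε - a') with a = (-3/8) - ((1/24)*sqrt(687))*i, a' = (-3/8) + ((1/24)*sqrt(687))*i. At the order-1 pole a set g(ε) = (ε - a)*f(ε) = [(35*ε**2/13 - 2*ε/5 - 37/29)/(ε + 4/5)**2] / (ε - a').
Simple pole: residue = g(a) at a = (-3/8) - ((1/24)*sqrt(687))*i, which is (49309605/31996744) + ((105427535/7327254376)*sqrt(687))*i.
The factor ε**2 + 3*ε/4 + 4/3 splits as (ε - a)(ε - a') with a = (-3/8) + ((1/24)*sqrt(687))*i, a' = (-3/8) - ((1/24)*sqrt(687))*i. At the order-1 pole a set g(ε) = (ε - a)*f(ε) = [(35*ε**2/13 - 2*ε/5 - 37/29)/(ε + 4/5)**2] / (ε - a').
Simple pole: residue = g(a) at a = (-3/8) + ((1/24)*sqrt(687))*i, which is (49309605/31996744) - ((105427535/7327254376)*sqrt(687))*i.
List the singular points by increasing real part (a conjugate pair: the negative imaginary part first).

Radius of convergence at 0: 4/5.
At -4/5: a pole of order 2; residue -49309605/15998372.
At (-3/8) - ((1/24)*sqrt(687))*i: a pole of order 1; residue (49309605/31996744) + ((105427535/7327254376)*sqrt(687))*i.
At (-3/8) + ((1/24)*sqrt(687))*i: a pole of order 1; residue (49309605/31996744) - ((105427535/7327254376)*sqrt(687))*i.


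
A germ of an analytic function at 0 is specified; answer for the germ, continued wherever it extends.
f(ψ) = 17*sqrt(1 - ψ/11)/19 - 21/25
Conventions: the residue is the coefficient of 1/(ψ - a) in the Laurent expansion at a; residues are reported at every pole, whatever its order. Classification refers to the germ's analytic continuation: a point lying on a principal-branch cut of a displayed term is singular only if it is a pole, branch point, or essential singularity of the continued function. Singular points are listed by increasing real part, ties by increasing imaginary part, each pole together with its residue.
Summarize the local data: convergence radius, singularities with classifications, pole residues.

Branch term (17/19)*sqrt(1 - ψ/(11)): its argument vanishes at ψ = 11, a square-root branch point, modulus 11.
The radius of convergence is the smallest modulus among the singular points: 11.

Radius of convergence at 0: 11.
At 11: an algebraic (square-root) branch point.


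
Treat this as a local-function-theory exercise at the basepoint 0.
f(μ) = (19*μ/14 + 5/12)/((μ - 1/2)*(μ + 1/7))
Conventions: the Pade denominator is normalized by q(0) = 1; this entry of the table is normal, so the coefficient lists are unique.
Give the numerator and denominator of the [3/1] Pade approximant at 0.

Taylor coefficients needed (expand at 0): a_0 = -35/6, a_1 = 61/6, a_2 = -265/2, a_3 = 4829/6, a_4 = -35275/6.
Write the denominator as Q(μ) = 1 + q1*μ. Requiring Q*f - P = O(μ^5) with deg P <= 3 kills the coefficients of μ^4..μ^4 in Q*f:
  μ^4: a_4 + q1*a_3 = 0, i.e. -35275/6 + (4829/6)*q1 = 0.
Solving this linear system: q1 = 35275/4829.
The numerator is Q*f truncated at degree 3: P0 = a_0 = -35/6; P1 = a_1 + q1*a_0 = -156676/4829; P2 = a_2 + q1*a_1 = -843640/14487; P3 = a_3 + q1*a_2 = -2362192/14487.

The Pade approximant has numerator coefficients [-35/6, -156676/4829, -843640/14487, -2362192/14487]; denominator coefficients [1, 35275/4829].


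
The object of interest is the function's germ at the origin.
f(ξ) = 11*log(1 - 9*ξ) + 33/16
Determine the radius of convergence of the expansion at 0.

Branch term (11)*log(1 - ξ/(1/9)): its argument vanishes at ξ = 1/9, a logarithmic branch point, modulus 1/9.
The radius of convergence is the smallest modulus among the singular points: 1/9.

The radius of convergence is 1/9.


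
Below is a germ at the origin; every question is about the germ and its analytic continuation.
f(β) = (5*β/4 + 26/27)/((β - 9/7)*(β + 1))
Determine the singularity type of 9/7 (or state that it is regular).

The denominator factor β - 9/7 vanishes at 9/7 and appears to the power 1; the numerator there equals 1943/756, nonzero, and no other factor vanishes.
Hence a pole whose order is the multiplicity, 1.

The point is a pole of order 1.


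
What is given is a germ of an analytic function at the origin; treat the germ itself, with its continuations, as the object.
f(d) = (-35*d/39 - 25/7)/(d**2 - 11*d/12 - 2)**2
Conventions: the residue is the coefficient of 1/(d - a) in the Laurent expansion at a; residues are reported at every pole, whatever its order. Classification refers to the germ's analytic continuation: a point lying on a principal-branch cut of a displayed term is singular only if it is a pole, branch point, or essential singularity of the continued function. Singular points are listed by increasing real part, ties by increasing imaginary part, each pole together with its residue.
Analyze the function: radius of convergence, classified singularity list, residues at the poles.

Radius of convergence at 0: -11/24 + (1/24)*sqrt(1273).
At 11/24 - (1/24)*sqrt(1273): a pole of order 2; residue -(1252560/147468139)*sqrt(1273).
At 11/24 + (1/24)*sqrt(1273): a pole of order 2; residue (1252560/147468139)*sqrt(1273).

Denominator factor (d**2 - 11*d/12 - 2)^2: discriminant 1273/144, real irrational roots 11/24 + (1/24)*sqrt(1273) and 11/24 - (1/24)*sqrt(1273); poles of order 2, moduli 11/24 + (1/24)*sqrt(1273) and -11/24 + (1/24)*sqrt(1273).
The radius of convergence is the smallest modulus among the singular points: -11/24 + (1/24)*sqrt(1273).
The factor d**2 - 11*d/12 - 2 splits as (d - a)(d - a') with a = 11/24 - (1/24)*sqrt(1273), a' = 11/24 + (1/24)*sqrt(1273). At the order-2 pole a set g(d) = (d - a)^2*f(d) = [-35*d/39 - 25/7] / (d - a')^2.
Order-2 pole: residue = g'(a); g'(11/24 - (1/24)*sqrt(1273)) = -(1252560/147468139)*sqrt(1273), so the residue is -(1252560/147468139)*sqrt(1273).
The factor d**2 - 11*d/12 - 2 splits as (d - a)(d - a') with a = 11/24 + (1/24)*sqrt(1273), a' = 11/24 - (1/24)*sqrt(1273). At the order-2 pole a set g(d) = (d - a)^2*f(d) = [-35*d/39 - 25/7] / (d - a')^2.
Order-2 pole: residue = g'(a); g'(11/24 + (1/24)*sqrt(1273)) = (1252560/147468139)*sqrt(1273), so the residue is (1252560/147468139)*sqrt(1273).
List the singular points by increasing real part (a conjugate pair: the negative imaginary part first).


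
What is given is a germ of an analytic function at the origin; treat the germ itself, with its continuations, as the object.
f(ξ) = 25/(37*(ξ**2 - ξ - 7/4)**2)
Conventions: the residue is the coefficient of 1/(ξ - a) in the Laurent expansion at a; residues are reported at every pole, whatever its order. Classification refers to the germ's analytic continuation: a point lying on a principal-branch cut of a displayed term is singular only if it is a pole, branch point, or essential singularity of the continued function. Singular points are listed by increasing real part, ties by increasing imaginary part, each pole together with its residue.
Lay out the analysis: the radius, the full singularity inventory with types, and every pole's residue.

Denominator factor (ξ**2 - ξ - 7/4)^2: discriminant 8, real irrational roots 1/2 + sqrt(2) and 1/2 - sqrt(2); poles of order 2, moduli 1/2 + sqrt(2) and -1/2 + sqrt(2).
The radius of convergence is the smallest modulus among the singular points: -1/2 + sqrt(2).
The factor ξ**2 - ξ - 7/4 splits as (ξ - a)(ξ - a') with a = 1/2 - sqrt(2), a' = 1/2 + sqrt(2). At the order-2 pole a set g(ξ) = (ξ - a)^2*f(ξ) = [25/37] / (ξ - a')^2.
Order-2 pole: residue = g'(a); g'(1/2 - sqrt(2)) = (25/592)*sqrt(2), so the residue is (25/592)*sqrt(2).
The factor ξ**2 - ξ - 7/4 splits as (ξ - a)(ξ - a') with a = 1/2 + sqrt(2), a' = 1/2 - sqrt(2). At the order-2 pole a set g(ξ) = (ξ - a)^2*f(ξ) = [25/37] / (ξ - a')^2.
Order-2 pole: residue = g'(a); g'(1/2 + sqrt(2)) = -(25/592)*sqrt(2), so the residue is -(25/592)*sqrt(2).
List the singular points by increasing real part (a conjugate pair: the negative imaginary part first).

Radius of convergence at 0: -1/2 + sqrt(2).
At 1/2 - sqrt(2): a pole of order 2; residue (25/592)*sqrt(2).
At 1/2 + sqrt(2): a pole of order 2; residue -(25/592)*sqrt(2).


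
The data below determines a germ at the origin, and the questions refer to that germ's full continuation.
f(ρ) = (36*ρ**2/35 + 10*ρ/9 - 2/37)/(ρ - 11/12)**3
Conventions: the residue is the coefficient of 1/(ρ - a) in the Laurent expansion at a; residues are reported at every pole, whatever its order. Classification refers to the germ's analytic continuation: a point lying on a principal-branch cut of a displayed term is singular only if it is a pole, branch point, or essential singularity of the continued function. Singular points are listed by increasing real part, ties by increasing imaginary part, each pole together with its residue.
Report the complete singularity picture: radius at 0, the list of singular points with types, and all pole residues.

Denominator factor (ρ - 11/12)^3: pole of order 3 at 11/12, modulus 11/12.
The radius of convergence is the smallest modulus among the singular points: 11/12.
At the order-3 pole 11/12 set g(ρ) = (ρ - (11/12))^3*f(ρ) = 36*ρ**2/35 + 10*ρ/9 - 2/37.
Order-3 pole: residue = g''(a)/2; g''(11/12) = 72/35, so the residue is 36/35.

Radius of convergence at 0: 11/12.
At 11/12: a pole of order 3; residue 36/35.


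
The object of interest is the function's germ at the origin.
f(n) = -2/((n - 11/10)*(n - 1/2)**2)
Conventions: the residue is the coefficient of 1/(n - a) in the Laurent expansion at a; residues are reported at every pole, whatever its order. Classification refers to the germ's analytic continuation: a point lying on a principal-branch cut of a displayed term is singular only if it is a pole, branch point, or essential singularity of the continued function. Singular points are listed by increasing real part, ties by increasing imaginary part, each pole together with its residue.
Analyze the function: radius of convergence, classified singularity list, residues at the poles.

Radius of convergence at 0: 1/2.
At 1/2: a pole of order 2; residue 50/9.
At 11/10: a pole of order 1; residue -50/9.

Denominator factor (n - 1/2)^2: pole of order 2 at 1/2, modulus 1/2.
Denominator factor (n - 11/10): pole of order 1 at 11/10, modulus 11/10.
The radius of convergence is the smallest modulus among the singular points: 1/2.
At the order-2 pole 1/2 set g(n) = (n - (1/2))^2*f(n) = -2/(n - 11/10).
Order-2 pole: residue = g'(a); g'(1/2) = 50/9, so the residue is 50/9.
At the order-1 pole 11/10 set g(n) = (n - (11/10))*f(n) = -2/(n - 1/2)**2.
Simple pole: residue = g(a) at a = 11/10, which is -50/9.
List the singular points by increasing real part (a conjugate pair: the negative imaginary part first).


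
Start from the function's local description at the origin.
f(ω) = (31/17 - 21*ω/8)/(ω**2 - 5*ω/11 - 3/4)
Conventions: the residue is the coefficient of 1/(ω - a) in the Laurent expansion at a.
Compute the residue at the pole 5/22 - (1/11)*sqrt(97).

The residue is -21/16 - (3671/52768)*sqrt(97).

The factor ω**2 - 5*ω/11 - 3/4 splits as (ω - a)(ω - a') with a = 5/22 - (1/11)*sqrt(97), a' = 5/22 + (1/11)*sqrt(97). At the order-1 pole a set g(ω) = (ω - a)*f(ω) = [31/17 - 21*ω/8] / (ω - a').
Simple pole: residue = g(a) at a = 5/22 - (1/11)*sqrt(97), which is -21/16 - (3671/52768)*sqrt(97).


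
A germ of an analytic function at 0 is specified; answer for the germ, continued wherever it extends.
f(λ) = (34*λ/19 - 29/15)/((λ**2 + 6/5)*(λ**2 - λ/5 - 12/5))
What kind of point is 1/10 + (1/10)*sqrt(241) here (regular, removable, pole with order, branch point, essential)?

The point is a pole of order 1.

The denominator factor λ**2 - λ/5 - 12/5 vanishes at 1/10 + (1/10)*sqrt(241) and appears to the power 1; the numerator there equals -100/57 + (17/95)*sqrt(241), nonzero, and no other factor vanishes.
Hence a pole whose order is the multiplicity, 1.


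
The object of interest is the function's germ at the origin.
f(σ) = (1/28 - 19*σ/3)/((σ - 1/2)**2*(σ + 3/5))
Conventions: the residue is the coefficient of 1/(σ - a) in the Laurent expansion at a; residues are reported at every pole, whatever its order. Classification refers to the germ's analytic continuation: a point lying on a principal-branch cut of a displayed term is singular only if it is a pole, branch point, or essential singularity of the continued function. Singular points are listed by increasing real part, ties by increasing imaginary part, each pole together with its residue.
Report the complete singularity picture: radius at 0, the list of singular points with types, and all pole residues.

Denominator factor (σ - 1/2)^2: pole of order 2 at 1/2, modulus 1/2.
Denominator factor (σ + 3/5): pole of order 1 at -3/5, modulus 3/5.
The radius of convergence is the smallest modulus among the singular points: 1/2.
At the order-1 pole -3/5 set g(σ) = (σ - (-3/5))*f(σ) = (1/28 - 19*σ/3)/(σ - 1/2)**2.
Simple pole: residue = g(a) at a = -3/5, which is 2685/847.
At the order-2 pole 1/2 set g(σ) = (σ - (1/2))^2*f(σ) = (1/28 - 19*σ/3)/(σ + 3/5).
Order-2 pole: residue = g'(a); g'(1/2) = -2685/847, so the residue is -2685/847.
List the singular points by increasing real part (a conjugate pair: the negative imaginary part first).

Radius of convergence at 0: 1/2.
At -3/5: a pole of order 1; residue 2685/847.
At 1/2: a pole of order 2; residue -2685/847.


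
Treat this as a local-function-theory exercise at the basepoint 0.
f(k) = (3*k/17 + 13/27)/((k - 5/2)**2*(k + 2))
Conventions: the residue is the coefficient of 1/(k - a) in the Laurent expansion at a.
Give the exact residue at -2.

At the order-1 pole -2 set g(k) = (k - (-2))*f(k) = (3*k/17 + 13/27)/(k - 5/2)**2.
Simple pole: residue = g(a) at a = -2, which is 236/37179.

The residue is 236/37179.


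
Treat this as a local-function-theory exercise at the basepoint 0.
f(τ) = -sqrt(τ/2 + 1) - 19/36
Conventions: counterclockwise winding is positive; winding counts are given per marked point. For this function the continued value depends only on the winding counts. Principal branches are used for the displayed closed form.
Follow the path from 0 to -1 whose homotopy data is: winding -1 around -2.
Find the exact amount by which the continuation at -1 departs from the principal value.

The rational part is single-valued and drops out of the difference; each branch term changes only by its own monodromy.
(-1)*sqrt(1 - τ/(-2)): winding -1 is odd, the square root flips sign, contributing -2*(-1)*sqrt(1 - (-1)/(-2)) = -2*(-1)*sqrt(1/2) = sqrt(2).
Summing the contributions at τ = -1 gives sqrt(2).

Continued minus principal equals sqrt(2).


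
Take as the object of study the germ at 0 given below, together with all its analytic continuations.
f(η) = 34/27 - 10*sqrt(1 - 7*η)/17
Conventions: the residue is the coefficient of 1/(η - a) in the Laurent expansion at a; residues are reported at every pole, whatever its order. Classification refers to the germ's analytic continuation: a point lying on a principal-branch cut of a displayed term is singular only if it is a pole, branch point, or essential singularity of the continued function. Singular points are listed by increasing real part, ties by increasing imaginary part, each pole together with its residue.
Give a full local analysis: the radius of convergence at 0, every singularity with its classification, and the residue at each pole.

Branch term (-10/17)*sqrt(1 - η/(1/7)): its argument vanishes at η = 1/7, a square-root branch point, modulus 1/7.
The radius of convergence is the smallest modulus among the singular points: 1/7.

Radius of convergence at 0: 1/7.
At 1/7: an algebraic (square-root) branch point.


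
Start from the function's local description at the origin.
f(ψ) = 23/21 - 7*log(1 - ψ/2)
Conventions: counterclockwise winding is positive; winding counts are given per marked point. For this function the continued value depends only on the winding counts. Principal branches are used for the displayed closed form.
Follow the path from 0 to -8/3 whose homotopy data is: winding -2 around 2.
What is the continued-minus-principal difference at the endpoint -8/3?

The rational part is single-valued and drops out of the difference; each branch term changes only by its own monodromy.
(-7)*log(1 - ψ/(2)): each positive loop around 2 adds 2*pi*i to the log, so winding -2 contributes (-7)*(-2)*2*pi*i = (28)*pi*i.
Summing the contributions at ψ = -8/3 gives (28)*pi*i.

Continued minus principal equals (28)*pi*i.
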